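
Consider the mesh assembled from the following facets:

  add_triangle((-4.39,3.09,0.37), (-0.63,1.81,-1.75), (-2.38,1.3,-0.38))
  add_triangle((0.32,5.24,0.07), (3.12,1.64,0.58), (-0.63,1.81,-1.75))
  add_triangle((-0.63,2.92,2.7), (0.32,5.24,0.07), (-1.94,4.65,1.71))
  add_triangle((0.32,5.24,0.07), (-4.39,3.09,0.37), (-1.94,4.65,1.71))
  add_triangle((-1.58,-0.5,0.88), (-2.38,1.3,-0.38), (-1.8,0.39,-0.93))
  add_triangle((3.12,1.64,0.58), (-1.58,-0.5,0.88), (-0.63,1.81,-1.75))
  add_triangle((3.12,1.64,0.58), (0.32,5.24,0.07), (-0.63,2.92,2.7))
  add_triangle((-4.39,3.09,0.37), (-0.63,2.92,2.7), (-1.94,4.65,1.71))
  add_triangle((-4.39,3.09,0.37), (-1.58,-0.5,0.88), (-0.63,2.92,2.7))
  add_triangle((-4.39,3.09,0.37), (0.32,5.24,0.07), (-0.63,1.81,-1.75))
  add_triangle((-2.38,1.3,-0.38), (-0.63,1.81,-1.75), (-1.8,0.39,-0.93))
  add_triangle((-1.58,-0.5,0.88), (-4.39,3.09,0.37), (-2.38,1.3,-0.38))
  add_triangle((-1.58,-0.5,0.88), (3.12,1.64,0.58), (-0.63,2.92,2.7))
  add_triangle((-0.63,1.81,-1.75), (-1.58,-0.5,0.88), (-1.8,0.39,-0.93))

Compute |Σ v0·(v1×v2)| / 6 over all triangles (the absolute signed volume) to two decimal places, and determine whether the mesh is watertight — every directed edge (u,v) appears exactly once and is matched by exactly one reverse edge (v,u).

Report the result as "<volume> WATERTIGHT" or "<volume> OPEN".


Per-triangle v0·(v1×v2)/6:
  t1: +1.0755
  t2: +4.3182
  t3: +4.0051
  t4: +5.9510
  t5: +0.6139
  t6: -1.5875
  t7: +7.4119
  t8: +3.5586
  t9: +4.4754
  t10: +7.3071
  t11: +0.7618
  t12: +0.8899
  t13: +1.5001
  t14: -0.4917
Σ = +39.7892 → |volume| = 39.79

Directed edges: 42 total, each appears once with its reverse present → watertight.

39.79 WATERTIGHT


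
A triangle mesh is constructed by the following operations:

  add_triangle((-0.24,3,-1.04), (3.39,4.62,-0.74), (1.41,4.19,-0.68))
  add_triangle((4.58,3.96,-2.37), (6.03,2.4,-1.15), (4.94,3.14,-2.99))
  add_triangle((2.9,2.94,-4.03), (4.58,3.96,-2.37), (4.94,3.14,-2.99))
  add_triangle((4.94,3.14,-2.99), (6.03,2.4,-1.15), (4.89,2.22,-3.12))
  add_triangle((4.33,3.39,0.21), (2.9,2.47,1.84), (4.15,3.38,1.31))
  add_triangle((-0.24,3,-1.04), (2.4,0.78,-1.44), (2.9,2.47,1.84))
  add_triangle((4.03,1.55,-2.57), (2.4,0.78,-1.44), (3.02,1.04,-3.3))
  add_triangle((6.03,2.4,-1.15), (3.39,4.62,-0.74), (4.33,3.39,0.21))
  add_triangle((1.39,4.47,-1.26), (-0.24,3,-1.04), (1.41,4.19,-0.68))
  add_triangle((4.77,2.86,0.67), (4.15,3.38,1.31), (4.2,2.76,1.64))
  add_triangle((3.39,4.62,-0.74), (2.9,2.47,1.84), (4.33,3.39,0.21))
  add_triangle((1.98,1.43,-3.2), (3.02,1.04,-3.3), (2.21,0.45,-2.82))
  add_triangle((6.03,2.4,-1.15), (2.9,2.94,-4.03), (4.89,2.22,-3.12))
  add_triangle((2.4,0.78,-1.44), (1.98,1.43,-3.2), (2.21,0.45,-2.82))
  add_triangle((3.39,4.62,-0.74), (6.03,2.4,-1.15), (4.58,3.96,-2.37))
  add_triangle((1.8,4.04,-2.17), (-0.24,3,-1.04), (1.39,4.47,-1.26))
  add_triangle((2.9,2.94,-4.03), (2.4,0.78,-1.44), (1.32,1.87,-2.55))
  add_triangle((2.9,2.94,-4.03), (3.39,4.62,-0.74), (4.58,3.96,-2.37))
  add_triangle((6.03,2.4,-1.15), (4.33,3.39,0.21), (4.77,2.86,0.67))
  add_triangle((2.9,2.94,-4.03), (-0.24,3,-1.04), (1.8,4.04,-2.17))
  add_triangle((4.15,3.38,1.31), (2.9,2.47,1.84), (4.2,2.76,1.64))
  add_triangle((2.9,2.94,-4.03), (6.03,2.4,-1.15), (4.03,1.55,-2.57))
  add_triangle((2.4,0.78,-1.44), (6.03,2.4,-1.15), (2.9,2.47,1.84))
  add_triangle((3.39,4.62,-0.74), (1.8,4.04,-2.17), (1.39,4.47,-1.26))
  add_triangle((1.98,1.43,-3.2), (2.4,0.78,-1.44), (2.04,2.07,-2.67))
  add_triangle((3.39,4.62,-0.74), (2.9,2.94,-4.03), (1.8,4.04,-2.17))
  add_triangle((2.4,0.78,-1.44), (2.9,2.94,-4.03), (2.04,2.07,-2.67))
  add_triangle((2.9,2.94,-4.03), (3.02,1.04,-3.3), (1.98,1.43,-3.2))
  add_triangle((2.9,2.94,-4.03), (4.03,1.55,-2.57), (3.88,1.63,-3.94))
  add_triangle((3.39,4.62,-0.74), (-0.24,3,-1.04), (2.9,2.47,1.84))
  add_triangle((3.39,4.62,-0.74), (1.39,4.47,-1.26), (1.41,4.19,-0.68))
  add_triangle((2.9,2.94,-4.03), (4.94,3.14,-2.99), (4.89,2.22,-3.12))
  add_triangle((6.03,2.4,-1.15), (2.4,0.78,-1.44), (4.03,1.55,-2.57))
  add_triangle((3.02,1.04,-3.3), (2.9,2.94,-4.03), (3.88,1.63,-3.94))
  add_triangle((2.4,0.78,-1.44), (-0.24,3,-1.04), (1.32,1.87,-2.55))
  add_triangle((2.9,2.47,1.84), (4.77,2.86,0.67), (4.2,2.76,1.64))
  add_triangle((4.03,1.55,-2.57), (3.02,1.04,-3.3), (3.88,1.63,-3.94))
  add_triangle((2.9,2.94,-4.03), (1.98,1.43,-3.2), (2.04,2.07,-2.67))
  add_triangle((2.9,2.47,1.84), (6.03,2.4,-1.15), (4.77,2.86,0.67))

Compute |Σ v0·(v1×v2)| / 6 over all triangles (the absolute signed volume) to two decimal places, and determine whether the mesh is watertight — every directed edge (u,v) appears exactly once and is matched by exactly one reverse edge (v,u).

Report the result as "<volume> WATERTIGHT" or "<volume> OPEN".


Per-triangle v0·(v1×v2)/6:
  t1: -0.7004
  t2: +2.6330
  t3: +2.3274
  t4: +2.0171
  t5: -0.0009
  t6: -5.1311
  t7: +0.1394
  t8: +3.5613
  t9: +0.4223
  t10: +0.6047
  t11: +2.5412
  t12: +0.3148
  t13: -2.9692
  t14: -0.6859
  t15: +4.7185
  t16: +0.9798
  t17: +0.0847
  t18: +3.5957
  t19: +1.6450
  t20: +1.9900
  t21: +0.4460
  t22: +3.4216
  t23: -0.8775
  t24: +1.7284
  t25: -0.6774
  t26: +4.0620
  t27: +0.1335
  t28: +0.6885
  t29: +1.5945
  t30: +3.7340
  t31: +0.6843
  t32: +1.8082
  t33: +0.2639
  t34: +0.4202
  t35: -1.4820
  t36: -0.3351
  t37: +0.2467
  t38: -0.0456
  t39: +0.2235
Σ = +34.1254 → |volume| = 34.13

Directed edges: 117 total; 9 unmatched, e.g. (4.15,3.38,1.31)→(4.33,3.39,0.21) → open.

34.13 OPEN


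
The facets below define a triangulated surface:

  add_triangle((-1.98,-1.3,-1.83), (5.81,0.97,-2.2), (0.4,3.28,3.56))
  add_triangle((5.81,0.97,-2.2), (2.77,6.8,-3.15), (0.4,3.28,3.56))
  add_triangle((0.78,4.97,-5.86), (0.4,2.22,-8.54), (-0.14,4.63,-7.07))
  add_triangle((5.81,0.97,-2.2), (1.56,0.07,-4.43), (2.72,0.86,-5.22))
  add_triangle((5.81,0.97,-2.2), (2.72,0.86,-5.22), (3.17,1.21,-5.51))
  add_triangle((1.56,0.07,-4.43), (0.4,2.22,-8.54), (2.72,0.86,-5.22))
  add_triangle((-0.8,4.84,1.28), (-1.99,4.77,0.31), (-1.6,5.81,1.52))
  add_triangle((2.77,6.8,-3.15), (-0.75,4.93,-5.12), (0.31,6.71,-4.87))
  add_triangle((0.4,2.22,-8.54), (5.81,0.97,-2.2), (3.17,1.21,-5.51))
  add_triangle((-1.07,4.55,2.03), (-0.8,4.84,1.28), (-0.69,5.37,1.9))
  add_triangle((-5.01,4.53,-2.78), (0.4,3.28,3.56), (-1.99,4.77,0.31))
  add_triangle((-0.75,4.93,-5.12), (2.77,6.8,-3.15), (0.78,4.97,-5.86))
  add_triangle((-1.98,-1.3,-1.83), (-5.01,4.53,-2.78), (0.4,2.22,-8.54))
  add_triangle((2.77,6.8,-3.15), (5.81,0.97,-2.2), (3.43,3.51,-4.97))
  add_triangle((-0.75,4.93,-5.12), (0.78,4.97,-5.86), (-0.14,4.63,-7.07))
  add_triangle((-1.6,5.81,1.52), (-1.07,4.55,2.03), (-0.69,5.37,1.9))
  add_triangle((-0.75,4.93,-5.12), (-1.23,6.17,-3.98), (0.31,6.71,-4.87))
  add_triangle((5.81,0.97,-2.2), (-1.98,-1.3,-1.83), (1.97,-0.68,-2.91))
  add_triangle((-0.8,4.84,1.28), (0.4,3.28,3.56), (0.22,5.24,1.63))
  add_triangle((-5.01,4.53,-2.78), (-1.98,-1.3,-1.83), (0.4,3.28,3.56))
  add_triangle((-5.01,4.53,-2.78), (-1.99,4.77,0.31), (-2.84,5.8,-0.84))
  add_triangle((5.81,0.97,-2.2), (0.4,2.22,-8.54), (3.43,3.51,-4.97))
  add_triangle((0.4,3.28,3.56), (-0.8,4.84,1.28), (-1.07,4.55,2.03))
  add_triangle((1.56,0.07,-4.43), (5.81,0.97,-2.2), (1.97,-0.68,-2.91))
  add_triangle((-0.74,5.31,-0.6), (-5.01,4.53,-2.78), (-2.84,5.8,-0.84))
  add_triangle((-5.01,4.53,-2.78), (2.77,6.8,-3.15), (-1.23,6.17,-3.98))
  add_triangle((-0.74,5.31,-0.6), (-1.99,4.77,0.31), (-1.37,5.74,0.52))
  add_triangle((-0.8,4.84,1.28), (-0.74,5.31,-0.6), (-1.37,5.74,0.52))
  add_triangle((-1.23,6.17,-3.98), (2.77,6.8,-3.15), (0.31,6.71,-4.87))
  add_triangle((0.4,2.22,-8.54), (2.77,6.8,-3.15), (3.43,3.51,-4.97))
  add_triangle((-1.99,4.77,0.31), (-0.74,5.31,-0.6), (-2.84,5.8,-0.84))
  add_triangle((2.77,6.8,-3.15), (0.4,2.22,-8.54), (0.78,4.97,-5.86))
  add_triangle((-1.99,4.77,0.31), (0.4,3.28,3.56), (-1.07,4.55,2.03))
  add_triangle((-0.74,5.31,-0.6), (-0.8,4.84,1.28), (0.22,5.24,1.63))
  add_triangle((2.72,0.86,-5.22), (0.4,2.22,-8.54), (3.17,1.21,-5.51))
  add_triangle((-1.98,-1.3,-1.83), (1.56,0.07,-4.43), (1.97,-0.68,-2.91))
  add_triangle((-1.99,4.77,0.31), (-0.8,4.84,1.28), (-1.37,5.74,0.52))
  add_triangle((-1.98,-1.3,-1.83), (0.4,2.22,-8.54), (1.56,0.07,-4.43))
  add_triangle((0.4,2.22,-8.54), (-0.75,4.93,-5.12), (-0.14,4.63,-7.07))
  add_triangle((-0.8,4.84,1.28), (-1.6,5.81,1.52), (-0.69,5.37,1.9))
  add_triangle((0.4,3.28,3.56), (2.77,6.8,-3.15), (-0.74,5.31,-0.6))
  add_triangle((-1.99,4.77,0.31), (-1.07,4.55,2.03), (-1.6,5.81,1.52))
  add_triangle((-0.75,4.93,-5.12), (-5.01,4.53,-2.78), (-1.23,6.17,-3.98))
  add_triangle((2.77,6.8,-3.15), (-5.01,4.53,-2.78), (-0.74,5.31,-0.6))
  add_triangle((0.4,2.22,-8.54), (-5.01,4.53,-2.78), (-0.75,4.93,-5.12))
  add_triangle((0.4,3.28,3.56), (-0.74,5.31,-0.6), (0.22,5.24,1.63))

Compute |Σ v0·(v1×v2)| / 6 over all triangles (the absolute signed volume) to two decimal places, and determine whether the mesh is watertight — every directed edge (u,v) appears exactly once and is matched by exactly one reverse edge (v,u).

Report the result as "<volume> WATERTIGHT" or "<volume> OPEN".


Per-triangle v0·(v1×v2)/6:
  t1: -4.5427
  t2: +29.3143
  t3: +4.3204
  t4: +2.2817
  t5: +1.0682
  t6: +2.8543
  t7: +0.4749
  t8: +2.2825
  t9: +3.4561
  t10: -0.2548
  t11: +3.9796
  t12: +7.1210
  t13: +24.1859
  t14: +16.5534
  t15: +2.5305
  t16: +0.5536
  t17: +3.1571
  t18: -0.4888
  t19: +2.1734
  t20: +6.3897
  t21: +1.9914
  t22: +16.2052
  t23: +1.3188
  t24: +3.3517
  t25: +3.3628
  t26: +5.8245
  t27: +0.9423
  t28: +0.7919
  t29: +4.3929
  t30: +18.9393
  t31: +1.7431
  t32: +8.5615
  t33: -0.2345
  t34: +1.7832
  t35: +1.2763
  t36: +2.3342
  t37: +0.6440
  t38: +6.5985
  t39: +1.5201
  t40: +0.2450
  t41: +14.7388
  t42: +0.3837
  t43: +8.1586
  t44: +16.6916
  t45: +20.9675
  t46: -1.6200
Σ = +248.3226 → |volume| = 248.32

Directed edges: 138 total, each appears once with its reverse present → watertight.

248.32 WATERTIGHT


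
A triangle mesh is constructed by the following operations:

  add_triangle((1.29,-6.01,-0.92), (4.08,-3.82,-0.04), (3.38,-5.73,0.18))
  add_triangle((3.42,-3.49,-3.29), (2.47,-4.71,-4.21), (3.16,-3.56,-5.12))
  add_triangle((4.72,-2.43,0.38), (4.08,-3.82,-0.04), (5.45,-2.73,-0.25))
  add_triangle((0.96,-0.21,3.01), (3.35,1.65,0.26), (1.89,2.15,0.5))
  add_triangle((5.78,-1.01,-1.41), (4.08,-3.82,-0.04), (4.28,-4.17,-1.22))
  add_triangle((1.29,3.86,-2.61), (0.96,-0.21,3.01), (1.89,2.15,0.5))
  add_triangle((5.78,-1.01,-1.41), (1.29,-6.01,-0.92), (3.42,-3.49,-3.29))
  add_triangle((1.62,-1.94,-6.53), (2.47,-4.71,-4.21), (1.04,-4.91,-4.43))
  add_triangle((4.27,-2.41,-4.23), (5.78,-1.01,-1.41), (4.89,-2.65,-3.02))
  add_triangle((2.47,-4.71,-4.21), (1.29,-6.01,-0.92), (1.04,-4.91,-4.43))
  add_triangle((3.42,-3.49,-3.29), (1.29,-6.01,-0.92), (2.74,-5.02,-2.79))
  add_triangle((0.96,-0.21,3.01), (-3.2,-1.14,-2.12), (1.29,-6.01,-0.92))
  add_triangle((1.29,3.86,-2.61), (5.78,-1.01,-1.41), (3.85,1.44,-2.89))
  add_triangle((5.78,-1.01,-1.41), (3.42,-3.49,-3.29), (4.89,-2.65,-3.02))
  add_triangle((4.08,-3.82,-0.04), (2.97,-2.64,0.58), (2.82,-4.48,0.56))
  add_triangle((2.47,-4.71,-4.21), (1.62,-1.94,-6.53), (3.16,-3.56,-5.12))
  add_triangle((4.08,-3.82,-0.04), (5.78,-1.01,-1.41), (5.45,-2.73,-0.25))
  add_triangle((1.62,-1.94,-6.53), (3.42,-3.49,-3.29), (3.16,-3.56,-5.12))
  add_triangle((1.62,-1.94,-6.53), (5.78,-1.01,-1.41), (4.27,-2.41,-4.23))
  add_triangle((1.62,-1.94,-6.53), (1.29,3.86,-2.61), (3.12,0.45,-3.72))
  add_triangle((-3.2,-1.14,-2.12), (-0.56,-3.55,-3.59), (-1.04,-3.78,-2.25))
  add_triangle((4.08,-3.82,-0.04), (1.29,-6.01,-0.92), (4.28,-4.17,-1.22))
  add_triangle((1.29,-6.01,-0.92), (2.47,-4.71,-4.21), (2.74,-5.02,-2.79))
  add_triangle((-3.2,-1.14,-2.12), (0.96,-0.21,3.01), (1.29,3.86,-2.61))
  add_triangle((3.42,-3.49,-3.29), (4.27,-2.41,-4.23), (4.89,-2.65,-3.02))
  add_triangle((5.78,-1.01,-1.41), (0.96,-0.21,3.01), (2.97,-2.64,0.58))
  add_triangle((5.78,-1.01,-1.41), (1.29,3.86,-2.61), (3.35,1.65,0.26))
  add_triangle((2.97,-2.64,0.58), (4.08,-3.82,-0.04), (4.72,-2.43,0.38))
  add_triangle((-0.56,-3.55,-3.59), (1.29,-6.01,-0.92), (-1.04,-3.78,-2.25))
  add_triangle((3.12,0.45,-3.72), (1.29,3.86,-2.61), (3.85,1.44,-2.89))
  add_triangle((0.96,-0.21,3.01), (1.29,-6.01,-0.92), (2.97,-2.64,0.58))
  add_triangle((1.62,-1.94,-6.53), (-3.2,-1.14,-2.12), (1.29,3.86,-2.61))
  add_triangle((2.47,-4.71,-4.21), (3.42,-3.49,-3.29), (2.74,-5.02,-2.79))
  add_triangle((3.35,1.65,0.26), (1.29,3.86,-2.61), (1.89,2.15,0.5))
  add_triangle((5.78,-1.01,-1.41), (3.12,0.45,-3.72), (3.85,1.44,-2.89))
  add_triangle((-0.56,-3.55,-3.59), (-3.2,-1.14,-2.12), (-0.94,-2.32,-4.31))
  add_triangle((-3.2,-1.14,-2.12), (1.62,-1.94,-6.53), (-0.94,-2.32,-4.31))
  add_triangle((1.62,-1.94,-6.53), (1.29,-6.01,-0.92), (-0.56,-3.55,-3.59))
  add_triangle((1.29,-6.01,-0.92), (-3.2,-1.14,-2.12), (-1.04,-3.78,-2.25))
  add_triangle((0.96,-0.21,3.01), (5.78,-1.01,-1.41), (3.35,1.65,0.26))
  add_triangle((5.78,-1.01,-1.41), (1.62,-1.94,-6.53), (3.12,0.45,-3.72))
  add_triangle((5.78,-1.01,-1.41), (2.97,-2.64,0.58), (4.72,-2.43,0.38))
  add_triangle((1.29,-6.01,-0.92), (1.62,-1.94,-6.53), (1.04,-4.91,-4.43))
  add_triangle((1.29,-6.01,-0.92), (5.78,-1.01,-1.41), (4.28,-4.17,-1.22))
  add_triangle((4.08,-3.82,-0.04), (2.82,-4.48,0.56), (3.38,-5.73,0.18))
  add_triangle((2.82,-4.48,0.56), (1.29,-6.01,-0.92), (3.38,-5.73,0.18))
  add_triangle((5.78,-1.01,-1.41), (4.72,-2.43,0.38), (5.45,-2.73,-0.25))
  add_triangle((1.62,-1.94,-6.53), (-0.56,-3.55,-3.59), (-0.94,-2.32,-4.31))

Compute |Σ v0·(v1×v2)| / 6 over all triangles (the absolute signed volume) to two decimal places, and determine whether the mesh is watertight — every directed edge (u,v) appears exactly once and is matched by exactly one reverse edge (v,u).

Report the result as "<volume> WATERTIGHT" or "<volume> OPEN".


184.99 OPEN

Per-triangle v0·(v1×v2)/6:
  t1: +2.2788
  t2: +2.2454
  t3: +0.9537
  t4: +2.1328
  t5: +3.6758
  t6: +0.8666
  t7: +11.9978
  t8: +5.7981
  t9: +2.5863
  t10: +5.4244
  t11: +0.8193
  t12: +8.7138
  t13: +3.0060
  t14: +0.8433
  t15: +0.8182
  t16: +3.9514
  t17: +1.5952
  t18: +0.6101
  t19: +4.7440
  t20: +9.9967
  t21: +3.0640
  t22: +3.7465
  t23: +2.8557
  t24: +3.2854
  t25: +2.0325
  t26: +6.5756
  t27: +9.1823
  t28: +0.7831
  t29: +3.4365
  t30: +3.7416
  t31: +6.4216
  t32: +18.4401
  t33: +2.1323
  t34: +2.4808
  t35: +4.1519
  t36: +3.1808
  t37: +3.0998
  t38: +11.9266
  t39: +2.1591
  t40: +7.0299
  t41: +10.6043
  t42: -1.1118
  t43: -4.5214
  t44: +1.0152
  t45: +0.7585
  t46: +0.7152
  t47: +0.9532
  t48: +3.7894
Σ = +184.9869 → |volume| = 184.99

Directed edges: 144 total; 6 unmatched, e.g. (2.97,-2.64,0.58)→(2.82,-4.48,0.56) → open.


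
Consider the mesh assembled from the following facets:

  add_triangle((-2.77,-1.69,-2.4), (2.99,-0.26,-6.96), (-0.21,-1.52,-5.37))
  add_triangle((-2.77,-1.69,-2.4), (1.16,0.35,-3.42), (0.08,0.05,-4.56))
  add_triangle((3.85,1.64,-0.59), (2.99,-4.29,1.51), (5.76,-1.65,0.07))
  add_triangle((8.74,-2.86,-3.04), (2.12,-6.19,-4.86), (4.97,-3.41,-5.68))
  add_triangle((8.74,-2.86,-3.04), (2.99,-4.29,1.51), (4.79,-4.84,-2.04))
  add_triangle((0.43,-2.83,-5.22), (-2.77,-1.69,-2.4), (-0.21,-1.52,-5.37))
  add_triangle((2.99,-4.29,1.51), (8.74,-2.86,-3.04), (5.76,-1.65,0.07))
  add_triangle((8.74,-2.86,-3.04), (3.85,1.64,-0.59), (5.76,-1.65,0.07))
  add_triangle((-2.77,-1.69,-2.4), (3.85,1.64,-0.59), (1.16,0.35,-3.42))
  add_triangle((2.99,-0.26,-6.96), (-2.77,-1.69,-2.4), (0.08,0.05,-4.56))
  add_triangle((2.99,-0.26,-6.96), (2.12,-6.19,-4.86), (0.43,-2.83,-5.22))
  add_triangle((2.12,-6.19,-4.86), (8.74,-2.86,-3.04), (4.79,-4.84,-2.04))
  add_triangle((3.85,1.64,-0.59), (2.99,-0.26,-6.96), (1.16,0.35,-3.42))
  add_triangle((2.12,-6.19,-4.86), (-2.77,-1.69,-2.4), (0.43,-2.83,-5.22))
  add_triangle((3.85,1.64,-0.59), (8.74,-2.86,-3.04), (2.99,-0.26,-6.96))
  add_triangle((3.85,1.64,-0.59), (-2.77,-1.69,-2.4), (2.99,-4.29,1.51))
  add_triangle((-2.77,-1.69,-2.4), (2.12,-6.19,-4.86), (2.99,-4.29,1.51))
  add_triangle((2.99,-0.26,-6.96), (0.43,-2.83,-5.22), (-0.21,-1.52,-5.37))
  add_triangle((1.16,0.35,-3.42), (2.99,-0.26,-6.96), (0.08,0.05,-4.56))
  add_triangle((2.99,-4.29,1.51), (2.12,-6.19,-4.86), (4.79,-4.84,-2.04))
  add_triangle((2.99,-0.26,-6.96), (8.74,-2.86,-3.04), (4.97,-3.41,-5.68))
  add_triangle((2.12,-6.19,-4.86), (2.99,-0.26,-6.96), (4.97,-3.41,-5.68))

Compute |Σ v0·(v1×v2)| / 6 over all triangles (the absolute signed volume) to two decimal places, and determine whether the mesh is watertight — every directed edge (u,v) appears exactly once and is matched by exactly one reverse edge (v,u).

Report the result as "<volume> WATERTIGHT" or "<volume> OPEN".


Per-triangle v0·(v1×v2)/6:
  t1: +1.1450
  t2: -0.7670
  t3: +1.7814
  t4: +20.9237
  t5: +13.9596
  t6: +3.8129
  t7: +10.8745
  t8: +8.5023
  t9: -0.7999
  t10: +4.4597
  t11: +12.7310
  t12: +16.6590
  t13: +2.5894
  t14: +9.7609
  t15: +25.7906
  t16: -10.7277
  t17: +15.1700
  t18: +4.9192
  t19: +0.9623
  t20: +13.0029
  t21: +19.5164
  t22: +17.5135
Σ = +191.7800 → |volume| = 191.78

Directed edges: 66 total, each appears once with its reverse present → watertight.

191.78 WATERTIGHT


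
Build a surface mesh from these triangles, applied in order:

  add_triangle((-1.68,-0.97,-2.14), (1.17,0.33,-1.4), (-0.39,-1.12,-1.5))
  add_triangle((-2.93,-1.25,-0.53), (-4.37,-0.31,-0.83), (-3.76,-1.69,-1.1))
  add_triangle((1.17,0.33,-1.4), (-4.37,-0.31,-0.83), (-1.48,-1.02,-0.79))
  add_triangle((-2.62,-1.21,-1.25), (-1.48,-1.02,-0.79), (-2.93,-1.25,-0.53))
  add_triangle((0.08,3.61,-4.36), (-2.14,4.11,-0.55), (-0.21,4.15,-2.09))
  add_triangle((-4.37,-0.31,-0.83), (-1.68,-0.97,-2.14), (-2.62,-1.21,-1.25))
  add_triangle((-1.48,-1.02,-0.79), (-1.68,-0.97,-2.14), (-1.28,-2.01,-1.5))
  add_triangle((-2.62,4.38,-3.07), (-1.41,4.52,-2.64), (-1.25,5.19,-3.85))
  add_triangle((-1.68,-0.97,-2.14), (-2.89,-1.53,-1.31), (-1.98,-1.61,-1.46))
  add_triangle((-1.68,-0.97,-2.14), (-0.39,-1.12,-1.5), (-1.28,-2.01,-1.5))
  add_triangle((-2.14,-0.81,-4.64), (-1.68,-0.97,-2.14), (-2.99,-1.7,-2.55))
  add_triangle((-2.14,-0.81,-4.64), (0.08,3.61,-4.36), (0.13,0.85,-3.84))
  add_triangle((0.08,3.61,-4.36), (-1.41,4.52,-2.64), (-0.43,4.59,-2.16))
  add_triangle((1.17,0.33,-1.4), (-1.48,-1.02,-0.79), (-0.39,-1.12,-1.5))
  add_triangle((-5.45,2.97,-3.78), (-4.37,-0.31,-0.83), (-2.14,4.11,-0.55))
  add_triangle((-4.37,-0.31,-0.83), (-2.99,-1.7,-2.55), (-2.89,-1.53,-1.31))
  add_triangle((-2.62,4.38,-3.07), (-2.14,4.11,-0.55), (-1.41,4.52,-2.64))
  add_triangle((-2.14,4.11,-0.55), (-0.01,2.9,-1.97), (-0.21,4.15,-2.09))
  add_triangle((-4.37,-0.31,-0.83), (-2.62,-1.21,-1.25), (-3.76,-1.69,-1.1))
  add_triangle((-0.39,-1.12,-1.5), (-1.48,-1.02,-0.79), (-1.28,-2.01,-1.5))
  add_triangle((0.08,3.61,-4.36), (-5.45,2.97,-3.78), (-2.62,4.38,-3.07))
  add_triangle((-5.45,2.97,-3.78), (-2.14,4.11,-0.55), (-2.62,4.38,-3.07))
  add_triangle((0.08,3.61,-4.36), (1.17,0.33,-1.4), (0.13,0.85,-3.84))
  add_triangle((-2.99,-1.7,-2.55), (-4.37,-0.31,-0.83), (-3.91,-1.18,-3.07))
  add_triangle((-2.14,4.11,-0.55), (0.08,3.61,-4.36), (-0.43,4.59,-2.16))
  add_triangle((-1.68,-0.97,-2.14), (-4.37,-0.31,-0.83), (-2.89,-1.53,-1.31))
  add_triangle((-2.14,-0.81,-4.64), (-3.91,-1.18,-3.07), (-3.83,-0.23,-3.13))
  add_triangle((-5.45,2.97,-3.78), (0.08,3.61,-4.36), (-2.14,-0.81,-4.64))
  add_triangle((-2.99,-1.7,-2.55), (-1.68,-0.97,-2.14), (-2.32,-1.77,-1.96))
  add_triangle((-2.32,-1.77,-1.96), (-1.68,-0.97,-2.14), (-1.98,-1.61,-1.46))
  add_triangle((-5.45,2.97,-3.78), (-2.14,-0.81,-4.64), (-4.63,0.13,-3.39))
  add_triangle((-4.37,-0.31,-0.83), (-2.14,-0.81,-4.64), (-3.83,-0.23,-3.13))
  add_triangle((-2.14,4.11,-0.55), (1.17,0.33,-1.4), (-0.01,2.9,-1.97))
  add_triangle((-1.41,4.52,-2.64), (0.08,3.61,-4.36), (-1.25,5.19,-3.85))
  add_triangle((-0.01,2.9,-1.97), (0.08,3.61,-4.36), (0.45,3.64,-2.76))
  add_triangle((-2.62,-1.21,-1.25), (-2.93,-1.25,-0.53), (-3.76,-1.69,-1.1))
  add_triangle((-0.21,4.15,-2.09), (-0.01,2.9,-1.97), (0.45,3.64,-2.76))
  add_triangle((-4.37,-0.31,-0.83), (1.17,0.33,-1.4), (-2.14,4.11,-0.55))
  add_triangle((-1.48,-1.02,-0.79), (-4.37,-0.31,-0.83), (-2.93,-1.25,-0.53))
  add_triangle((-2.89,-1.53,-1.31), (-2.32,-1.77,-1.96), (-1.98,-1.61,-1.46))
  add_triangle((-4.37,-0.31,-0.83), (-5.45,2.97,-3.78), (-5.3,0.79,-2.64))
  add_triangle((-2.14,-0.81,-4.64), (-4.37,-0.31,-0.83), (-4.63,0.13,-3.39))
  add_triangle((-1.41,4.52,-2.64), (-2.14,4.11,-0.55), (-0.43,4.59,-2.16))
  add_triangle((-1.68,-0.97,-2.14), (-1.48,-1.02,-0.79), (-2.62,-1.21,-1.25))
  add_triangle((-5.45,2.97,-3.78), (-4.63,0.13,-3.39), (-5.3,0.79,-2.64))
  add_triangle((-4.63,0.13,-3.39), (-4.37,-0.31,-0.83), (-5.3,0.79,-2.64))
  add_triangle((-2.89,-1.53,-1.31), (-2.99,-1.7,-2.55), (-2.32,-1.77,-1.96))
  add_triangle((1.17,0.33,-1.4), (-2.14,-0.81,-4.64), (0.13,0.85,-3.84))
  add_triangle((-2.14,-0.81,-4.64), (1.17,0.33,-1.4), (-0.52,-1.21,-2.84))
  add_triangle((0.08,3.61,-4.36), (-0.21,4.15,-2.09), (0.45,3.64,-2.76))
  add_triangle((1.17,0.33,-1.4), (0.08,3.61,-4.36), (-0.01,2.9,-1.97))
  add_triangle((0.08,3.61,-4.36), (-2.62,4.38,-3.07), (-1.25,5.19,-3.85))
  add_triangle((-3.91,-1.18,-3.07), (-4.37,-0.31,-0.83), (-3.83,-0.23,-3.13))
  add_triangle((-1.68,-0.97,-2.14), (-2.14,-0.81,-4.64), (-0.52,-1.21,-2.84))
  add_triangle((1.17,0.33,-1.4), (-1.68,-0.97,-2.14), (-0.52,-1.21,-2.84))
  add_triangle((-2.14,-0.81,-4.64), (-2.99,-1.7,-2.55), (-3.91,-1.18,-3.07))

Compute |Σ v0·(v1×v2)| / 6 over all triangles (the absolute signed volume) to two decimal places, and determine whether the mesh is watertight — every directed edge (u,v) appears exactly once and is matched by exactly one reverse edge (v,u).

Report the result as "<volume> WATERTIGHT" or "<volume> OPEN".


75.32 WATERTIGHT

Per-triangle v0·(v1×v2)/6:
  t1: +0.6271
  t2: +0.3203
  t3: -1.1727
  t4: +0.1237
  t5: +3.1207
  t6: +0.8920
  t7: +0.3837
  t8: +0.9154
  t9: -0.3512
  t10: +0.3897
  t11: +0.1641
  t12: +3.9678
  t13: +2.1725
  t14: -0.2733
  t15: +8.1692
  t16: +1.0880
  t17: +2.0785
  t18: -0.5371
  t19: +0.4921
  t20: -0.1879
  t21: +7.6828
  t22: +5.8553
  t23: +1.9011
  t24: +1.2191
  t25: -3.1300
  t26: -1.2856
  t27: +1.7989
  t28: +18.3989
  t29: +0.1591
  t30: +0.0021
  t31: +6.5390
  t32: -1.2803
  t33: +0.0609
  t34: +0.1180
  t35: -0.4137
  t36: -0.0136
  t37: -0.1358
  t38: -5.0096
  t39: -0.4039
  t40: +0.0990
  t41: +1.6621
  t42: +2.6171
  t43: +1.7333
  t44: +0.1896
  t45: +2.5926
  t46: +1.5867
  t47: +0.2605
  t48: +1.2903
  t49: +1.3537
  t50: +0.9466
  t51: +1.0273
  t52: +2.1301
  t53: +1.6502
  t54: +0.7471
  t55: -0.5256
  t56: +1.5168
Σ = +75.3230 → |volume| = 75.32

Directed edges: 168 total, each appears once with its reverse present → watertight.


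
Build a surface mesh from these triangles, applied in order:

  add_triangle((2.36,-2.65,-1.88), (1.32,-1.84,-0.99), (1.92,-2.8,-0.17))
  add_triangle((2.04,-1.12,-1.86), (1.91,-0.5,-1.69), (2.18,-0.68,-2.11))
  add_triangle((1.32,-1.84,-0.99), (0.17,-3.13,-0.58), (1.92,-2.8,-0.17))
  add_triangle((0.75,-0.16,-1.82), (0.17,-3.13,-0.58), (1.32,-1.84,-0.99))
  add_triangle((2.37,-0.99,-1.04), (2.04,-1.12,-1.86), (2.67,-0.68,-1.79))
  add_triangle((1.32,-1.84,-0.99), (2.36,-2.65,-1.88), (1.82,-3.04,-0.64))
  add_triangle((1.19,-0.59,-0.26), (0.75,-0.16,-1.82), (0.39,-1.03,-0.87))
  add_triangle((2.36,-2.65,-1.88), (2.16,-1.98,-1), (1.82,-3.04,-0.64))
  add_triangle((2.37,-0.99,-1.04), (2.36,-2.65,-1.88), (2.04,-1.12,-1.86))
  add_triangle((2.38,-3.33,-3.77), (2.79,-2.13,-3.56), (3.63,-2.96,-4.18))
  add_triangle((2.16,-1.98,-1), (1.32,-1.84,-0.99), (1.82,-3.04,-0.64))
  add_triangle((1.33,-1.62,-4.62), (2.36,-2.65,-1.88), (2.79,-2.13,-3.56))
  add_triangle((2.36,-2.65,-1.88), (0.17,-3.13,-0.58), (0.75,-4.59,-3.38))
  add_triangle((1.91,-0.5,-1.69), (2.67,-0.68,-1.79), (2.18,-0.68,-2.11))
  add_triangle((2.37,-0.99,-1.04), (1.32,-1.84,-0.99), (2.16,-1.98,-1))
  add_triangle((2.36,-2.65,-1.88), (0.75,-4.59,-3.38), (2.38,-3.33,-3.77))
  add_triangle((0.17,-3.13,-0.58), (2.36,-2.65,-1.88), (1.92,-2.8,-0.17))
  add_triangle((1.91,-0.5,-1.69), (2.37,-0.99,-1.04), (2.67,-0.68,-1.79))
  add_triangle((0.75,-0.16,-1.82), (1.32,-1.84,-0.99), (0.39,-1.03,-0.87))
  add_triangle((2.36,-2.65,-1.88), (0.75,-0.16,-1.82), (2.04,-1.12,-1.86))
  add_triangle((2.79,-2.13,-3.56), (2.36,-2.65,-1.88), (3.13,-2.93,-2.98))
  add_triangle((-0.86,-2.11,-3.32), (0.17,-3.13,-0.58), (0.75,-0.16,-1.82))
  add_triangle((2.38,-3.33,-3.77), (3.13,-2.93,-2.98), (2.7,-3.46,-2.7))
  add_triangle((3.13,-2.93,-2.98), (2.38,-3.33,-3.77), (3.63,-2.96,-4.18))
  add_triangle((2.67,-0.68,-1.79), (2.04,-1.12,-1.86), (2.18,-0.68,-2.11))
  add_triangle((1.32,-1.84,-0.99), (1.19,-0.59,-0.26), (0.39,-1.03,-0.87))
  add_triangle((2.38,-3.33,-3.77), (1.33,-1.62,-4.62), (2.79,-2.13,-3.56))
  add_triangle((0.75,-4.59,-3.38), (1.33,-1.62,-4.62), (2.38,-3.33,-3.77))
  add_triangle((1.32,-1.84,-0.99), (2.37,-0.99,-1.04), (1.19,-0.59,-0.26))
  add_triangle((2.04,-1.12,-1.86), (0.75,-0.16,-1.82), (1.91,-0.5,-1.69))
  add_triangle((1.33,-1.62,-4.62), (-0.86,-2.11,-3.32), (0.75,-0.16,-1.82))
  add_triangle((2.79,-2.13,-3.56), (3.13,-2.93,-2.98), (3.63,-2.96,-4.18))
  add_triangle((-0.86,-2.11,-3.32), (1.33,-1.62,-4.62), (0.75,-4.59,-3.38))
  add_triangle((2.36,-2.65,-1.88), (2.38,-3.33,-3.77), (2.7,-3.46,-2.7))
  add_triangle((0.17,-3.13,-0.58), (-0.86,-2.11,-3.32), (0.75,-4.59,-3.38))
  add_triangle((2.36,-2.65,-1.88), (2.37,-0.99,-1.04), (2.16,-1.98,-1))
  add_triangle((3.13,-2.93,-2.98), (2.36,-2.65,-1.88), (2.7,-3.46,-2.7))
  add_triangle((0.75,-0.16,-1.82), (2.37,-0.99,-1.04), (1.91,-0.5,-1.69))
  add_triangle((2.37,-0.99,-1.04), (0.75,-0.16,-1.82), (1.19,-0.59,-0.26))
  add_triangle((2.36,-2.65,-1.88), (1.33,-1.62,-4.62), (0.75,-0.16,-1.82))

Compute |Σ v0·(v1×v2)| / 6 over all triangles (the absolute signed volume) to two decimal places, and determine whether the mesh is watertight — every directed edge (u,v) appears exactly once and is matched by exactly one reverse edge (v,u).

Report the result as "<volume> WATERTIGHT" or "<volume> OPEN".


18.21 WATERTIGHT

Per-triangle v0·(v1×v2)/6:
  t1: -0.1757
  t2: -0.0319
  t3: -0.8206
  t4: -0.8885
  t5: +0.2313
  t6: +0.0899
  t7: -0.3078
  t8: +0.4243
  t9: +0.5449
  t10: +0.3822
  t11: -0.2330
  t12: -1.4710
  t13: +2.5614
  t14: +0.0188
  t15: -0.1483
  t16: +2.0430
  t17: +1.6843
  t18: -0.0737
  t19: +0.2470
  t20: +0.4999
  t21: -0.1156
  t22: -2.0429
  t23: +0.6573
  t24: +0.7599
  t25: +0.1459
  t26: -0.0681
  t27: +1.8503
  t28: +3.7392
  t29: +0.1485
  t30: +0.2163
  t31: +0.5039
  t32: -0.0246
  t33: +4.5979
  t34: -0.1736
  t35: +2.0511
  t36: +0.3252
  t37: +0.2082
  t38: -0.1238
  t39: -0.0388
  t40: +1.0162
Σ = +18.2089 → |volume| = 18.21

Directed edges: 120 total, each appears once with its reverse present → watertight.


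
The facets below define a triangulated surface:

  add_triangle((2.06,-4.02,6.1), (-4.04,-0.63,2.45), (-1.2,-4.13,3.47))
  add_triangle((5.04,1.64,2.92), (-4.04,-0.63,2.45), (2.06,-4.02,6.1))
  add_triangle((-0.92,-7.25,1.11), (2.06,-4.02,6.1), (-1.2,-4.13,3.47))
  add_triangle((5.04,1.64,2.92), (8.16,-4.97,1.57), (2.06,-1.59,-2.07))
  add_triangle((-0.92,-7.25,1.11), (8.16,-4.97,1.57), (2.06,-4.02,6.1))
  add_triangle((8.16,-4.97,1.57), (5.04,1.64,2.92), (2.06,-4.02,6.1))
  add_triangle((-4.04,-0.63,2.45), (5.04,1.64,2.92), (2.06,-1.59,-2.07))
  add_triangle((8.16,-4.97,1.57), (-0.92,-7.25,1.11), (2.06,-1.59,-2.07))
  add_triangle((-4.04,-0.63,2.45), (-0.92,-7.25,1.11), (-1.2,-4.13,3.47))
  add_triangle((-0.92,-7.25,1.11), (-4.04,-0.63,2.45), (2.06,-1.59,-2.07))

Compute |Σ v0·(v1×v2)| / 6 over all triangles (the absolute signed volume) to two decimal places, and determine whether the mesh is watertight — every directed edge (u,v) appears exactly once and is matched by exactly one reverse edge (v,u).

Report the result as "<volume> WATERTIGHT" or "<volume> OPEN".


196.86 WATERTIGHT

Per-triangle v0·(v1×v2)/6:
  t1: +11.4953
  t2: +21.6960
  t3: +13.2920
  t4: +14.9081
  t5: +55.7443
  t6: +43.8678
  t7: -7.2191
  t8: +26.7846
  t9: +11.6563
  t10: +4.6378
Σ = +196.8631 → |volume| = 196.86

Directed edges: 30 total, each appears once with its reverse present → watertight.


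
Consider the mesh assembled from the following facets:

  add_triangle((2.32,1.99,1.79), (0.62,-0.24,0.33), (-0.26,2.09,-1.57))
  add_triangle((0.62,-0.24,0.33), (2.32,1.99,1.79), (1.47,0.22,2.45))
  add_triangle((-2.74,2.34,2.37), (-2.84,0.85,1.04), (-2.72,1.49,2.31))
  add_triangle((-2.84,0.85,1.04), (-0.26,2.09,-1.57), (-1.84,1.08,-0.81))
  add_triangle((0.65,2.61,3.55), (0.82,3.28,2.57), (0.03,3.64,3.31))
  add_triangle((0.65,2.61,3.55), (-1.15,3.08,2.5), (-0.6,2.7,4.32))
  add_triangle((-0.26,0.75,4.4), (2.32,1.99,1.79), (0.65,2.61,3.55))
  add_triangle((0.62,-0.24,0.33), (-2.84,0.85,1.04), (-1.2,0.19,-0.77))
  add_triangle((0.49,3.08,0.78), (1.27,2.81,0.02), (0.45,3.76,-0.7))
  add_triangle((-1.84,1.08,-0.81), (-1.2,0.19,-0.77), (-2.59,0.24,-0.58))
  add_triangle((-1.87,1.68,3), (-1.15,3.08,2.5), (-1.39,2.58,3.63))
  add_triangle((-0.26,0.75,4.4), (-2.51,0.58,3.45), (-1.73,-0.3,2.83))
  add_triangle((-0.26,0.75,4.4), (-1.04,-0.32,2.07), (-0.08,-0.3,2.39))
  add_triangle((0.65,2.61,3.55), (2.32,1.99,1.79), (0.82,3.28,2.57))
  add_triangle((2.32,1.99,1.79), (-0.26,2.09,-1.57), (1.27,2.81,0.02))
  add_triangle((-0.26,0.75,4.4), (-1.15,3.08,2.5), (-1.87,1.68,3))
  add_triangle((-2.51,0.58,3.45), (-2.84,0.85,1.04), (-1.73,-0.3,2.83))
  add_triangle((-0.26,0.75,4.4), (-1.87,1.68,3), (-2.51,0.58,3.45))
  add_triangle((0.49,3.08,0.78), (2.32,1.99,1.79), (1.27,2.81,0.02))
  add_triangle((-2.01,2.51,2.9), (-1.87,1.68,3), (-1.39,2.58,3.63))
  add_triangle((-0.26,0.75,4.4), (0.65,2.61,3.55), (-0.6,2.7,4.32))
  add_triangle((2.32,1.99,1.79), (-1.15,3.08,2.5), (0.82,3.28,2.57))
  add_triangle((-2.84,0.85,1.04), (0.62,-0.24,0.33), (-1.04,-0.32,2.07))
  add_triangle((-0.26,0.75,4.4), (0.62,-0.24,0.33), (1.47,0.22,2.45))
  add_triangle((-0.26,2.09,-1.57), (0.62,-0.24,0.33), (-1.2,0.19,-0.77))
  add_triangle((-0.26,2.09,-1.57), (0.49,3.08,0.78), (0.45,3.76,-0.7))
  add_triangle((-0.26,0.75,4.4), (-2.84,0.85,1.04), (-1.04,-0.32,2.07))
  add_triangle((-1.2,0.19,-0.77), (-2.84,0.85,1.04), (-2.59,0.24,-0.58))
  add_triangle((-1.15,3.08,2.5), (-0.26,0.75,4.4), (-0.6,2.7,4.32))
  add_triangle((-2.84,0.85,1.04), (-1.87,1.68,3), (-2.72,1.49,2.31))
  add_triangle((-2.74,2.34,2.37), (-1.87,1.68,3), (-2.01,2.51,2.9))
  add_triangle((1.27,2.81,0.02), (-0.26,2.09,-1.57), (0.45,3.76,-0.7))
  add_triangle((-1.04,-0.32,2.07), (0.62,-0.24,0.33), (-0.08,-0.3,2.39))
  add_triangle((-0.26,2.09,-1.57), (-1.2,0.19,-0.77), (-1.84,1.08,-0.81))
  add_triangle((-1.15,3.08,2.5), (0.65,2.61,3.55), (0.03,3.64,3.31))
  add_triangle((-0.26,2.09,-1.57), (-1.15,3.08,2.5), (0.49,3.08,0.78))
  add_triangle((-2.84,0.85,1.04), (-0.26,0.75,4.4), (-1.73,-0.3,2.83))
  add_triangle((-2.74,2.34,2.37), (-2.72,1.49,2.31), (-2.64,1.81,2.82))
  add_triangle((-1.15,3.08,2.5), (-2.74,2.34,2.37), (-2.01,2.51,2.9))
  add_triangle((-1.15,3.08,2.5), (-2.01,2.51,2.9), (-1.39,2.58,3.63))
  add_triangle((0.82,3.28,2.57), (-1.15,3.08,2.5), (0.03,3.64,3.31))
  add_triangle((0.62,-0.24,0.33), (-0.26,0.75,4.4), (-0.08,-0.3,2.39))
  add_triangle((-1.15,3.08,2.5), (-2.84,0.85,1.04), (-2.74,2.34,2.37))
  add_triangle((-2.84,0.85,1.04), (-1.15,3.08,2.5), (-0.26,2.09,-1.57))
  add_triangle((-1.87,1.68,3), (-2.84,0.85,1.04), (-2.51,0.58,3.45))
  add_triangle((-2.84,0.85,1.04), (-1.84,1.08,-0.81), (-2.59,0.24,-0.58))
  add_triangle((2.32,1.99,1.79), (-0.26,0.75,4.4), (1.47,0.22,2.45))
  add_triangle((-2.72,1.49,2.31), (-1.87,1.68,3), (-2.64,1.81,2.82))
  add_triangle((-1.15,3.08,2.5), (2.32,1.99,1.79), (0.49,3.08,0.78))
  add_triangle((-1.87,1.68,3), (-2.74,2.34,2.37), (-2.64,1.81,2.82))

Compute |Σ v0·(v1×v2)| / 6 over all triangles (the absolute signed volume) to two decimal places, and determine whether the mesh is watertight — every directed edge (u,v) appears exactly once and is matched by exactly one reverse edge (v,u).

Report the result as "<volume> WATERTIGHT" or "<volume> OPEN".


Per-triangle v0·(v1×v2)/6:
  t1: +0.5414
  t2: +0.4524
  t3: +0.5081
  t4: +0.9960
  t5: +0.7234
  t6: +1.4750
  t7: +2.5042
  t8: +0.0758
  t9: +0.7506
  t10: +0.1833
  t11: -0.6213
  t12: +1.3139
  t13: +0.5063
  t14: +1.4997
  t15: +0.0526
  t16: +2.4354
  t17: +0.8016
  t18: +1.9864
  t19: +1.2546
  t20: +0.4420
  t21: +1.7449
  t22: -0.3286
  t23: -0.1229
  t24: +0.2581
  t25: +0.0676
  t26: +0.3428
  t27: +1.8237
  t28: -0.1840
  t29: +0.7724
  t30: +0.0440
  t31: +0.4569
  t32: +0.5173
  t33: +0.0919
  t34: +0.3732
  t35: +0.7243
  t36: +2.2905
  t37: -2.3652
  t38: +0.2127
  t39: +0.5673
  t40: +0.6569
  t41: +0.4389
  t42: +0.3184
  t43: +0.2741
  t44: +4.1364
  t45: +1.5297
  t46: +0.7588
  t47: +2.3467
  t48: +0.0611
  t49: +2.8516
  t50: +0.3010
Σ = +38.8417 → |volume| = 38.84

Directed edges: 150 total, each appears once with its reverse present → watertight.

38.84 WATERTIGHT


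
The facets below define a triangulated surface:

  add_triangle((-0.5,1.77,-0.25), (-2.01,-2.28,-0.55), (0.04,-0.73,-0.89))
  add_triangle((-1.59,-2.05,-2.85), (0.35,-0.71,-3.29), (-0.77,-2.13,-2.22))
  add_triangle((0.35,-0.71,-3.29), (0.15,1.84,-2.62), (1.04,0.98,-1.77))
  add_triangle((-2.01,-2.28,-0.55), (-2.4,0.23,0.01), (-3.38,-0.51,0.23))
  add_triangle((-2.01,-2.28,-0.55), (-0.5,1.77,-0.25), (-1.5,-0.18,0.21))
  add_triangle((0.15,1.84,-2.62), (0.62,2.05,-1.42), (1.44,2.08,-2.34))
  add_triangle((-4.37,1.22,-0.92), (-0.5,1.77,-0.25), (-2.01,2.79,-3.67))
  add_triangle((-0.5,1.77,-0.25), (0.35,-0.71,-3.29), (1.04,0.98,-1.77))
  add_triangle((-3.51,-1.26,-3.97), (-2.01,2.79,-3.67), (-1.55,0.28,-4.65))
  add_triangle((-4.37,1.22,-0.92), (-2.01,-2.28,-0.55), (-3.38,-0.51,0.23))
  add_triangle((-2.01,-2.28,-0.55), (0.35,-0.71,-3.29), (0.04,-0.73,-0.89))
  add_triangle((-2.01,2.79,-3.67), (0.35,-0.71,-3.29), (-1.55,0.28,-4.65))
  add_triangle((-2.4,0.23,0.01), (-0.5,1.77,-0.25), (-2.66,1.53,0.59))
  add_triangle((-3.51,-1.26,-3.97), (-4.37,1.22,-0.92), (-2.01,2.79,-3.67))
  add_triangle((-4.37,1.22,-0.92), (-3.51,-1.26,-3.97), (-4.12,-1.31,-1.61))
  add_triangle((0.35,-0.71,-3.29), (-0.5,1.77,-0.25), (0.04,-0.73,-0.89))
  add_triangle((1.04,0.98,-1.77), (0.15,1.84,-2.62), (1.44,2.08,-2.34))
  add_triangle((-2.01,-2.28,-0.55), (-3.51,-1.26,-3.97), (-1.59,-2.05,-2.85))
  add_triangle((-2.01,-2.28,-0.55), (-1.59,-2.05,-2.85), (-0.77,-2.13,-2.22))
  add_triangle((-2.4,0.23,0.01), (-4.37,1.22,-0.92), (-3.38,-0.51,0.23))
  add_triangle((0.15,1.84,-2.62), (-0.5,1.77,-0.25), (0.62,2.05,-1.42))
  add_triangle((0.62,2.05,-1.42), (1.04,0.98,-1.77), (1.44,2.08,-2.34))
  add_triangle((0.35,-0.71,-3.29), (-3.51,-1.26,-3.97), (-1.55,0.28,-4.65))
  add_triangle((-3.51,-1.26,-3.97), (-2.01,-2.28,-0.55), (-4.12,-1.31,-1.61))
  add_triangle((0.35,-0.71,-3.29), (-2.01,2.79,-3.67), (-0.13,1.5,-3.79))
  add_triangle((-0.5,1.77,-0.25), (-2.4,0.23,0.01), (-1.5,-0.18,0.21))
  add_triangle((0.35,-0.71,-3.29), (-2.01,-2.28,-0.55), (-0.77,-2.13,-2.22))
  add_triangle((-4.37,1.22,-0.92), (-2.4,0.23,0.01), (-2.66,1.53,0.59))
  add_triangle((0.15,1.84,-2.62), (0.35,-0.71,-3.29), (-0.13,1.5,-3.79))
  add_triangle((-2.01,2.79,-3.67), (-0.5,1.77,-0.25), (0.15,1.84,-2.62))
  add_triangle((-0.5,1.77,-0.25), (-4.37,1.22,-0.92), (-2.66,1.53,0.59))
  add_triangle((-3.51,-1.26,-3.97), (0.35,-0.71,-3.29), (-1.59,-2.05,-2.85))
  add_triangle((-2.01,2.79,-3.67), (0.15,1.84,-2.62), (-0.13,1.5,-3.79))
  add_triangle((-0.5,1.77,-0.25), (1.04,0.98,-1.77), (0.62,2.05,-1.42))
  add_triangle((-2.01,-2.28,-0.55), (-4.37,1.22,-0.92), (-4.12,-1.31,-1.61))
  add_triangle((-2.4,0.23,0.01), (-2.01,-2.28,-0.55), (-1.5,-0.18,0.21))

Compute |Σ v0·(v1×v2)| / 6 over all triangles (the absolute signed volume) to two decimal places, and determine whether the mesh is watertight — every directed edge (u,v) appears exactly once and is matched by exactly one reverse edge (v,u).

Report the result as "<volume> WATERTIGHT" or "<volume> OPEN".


Per-triangle v0·(v1×v2)/6:
  t1: -0.7348
  t2: +0.9221
  t3: +1.2195
  t4: -0.3998
  t5: -0.5435
  t6: +0.4977
  t7: +3.6206
  t8: -1.2451
  t9: +5.2675
  t10: +2.0827
  t11: +0.5453
  t12: +2.3266
  t13: -0.5273
  t14: +10.5420
  t15: +4.5780
  t16: -0.2100
  t17: +0.3290
  t18: +2.4501
  t19: +0.8507
  t20: +0.2438
  t21: +0.6115
  t22: -0.0739
  t23: +3.2196
  t24: +2.9510
  t25: +2.0036
  t26: +0.1077
  t27: -0.6801
  t28: +0.6641
  t29: +0.5397
  t30: +1.4980
  t31: +1.4486
  t32: +2.6755
  t33: +1.1584
  t34: -0.1380
  t35: +1.3094
  t36: +0.2738
Σ = +49.3842 → |volume| = 49.38

Directed edges: 108 total, each appears once with its reverse present → watertight.

49.38 WATERTIGHT


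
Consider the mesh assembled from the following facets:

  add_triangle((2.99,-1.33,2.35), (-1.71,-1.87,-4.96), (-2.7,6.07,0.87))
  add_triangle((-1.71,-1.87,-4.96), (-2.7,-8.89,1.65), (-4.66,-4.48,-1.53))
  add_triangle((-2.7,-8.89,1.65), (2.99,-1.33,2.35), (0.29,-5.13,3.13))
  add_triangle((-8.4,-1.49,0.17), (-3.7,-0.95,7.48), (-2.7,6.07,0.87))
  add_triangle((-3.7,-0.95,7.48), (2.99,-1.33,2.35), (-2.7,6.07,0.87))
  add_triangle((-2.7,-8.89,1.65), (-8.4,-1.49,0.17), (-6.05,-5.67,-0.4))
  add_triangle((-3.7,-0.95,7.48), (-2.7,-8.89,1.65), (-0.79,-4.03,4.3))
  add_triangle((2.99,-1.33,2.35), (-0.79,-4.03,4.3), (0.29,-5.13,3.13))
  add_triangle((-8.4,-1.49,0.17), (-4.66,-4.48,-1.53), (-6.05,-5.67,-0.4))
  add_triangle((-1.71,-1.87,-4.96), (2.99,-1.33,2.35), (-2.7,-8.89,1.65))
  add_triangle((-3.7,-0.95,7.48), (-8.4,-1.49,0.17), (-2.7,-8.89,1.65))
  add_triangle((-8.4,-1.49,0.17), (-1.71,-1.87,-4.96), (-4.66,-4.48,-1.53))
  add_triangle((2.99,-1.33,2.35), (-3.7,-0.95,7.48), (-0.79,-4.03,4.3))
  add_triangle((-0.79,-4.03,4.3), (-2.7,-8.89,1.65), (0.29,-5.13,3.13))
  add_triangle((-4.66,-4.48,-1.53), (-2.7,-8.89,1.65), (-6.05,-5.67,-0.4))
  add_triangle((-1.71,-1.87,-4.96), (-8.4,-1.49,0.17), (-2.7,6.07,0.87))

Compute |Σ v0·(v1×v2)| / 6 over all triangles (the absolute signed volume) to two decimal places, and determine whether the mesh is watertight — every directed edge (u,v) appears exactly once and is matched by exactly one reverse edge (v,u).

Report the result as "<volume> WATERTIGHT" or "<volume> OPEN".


390.42 WATERTIGHT

Per-triangle v0·(v1×v2)/6:
  t1: +4.8514
  t2: +21.9480
  t3: +5.1930
  t4: +68.2291
  t5: +29.0758
  t6: +16.4191
  t7: +22.6504
  t8: +5.9273
  t9: +7.7812
  t10: +23.1288
  t11: +86.5430
  t12: +21.9836
  t13: +16.3156
  t14: +8.3258
  t15: +8.0433
  t16: +44.0047
Σ = +390.4201 → |volume| = 390.42

Directed edges: 48 total, each appears once with its reverse present → watertight.


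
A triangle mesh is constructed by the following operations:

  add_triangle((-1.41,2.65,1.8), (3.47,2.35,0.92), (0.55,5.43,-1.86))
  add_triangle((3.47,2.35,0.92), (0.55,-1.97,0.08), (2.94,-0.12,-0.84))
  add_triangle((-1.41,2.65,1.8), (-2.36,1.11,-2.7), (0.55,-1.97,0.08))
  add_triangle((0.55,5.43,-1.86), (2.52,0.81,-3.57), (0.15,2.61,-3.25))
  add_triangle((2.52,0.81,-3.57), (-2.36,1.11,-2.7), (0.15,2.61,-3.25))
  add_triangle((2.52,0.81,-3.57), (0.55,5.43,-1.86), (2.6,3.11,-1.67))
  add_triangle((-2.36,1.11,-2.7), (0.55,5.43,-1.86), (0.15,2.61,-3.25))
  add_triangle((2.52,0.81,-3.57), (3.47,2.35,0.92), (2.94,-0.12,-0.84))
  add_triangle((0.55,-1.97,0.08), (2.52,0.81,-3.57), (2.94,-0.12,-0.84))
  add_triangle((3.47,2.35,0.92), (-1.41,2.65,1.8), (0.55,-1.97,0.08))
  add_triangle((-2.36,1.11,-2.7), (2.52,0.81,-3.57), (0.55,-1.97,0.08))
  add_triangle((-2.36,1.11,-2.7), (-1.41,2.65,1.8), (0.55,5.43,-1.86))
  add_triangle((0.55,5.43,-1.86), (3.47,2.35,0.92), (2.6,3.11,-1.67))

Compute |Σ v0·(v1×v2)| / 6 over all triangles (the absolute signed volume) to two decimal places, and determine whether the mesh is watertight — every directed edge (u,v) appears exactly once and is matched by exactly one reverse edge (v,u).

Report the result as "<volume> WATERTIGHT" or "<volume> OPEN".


64.13 OPEN

Per-triangle v0·(v1×v2)/6:
  t1: +10.5401
  t2: +2.1136
  t3: +1.8682
  t4: +5.5389
  t5: +4.1185
  t6: +5.4745
  t7: +5.0315
  t8: +4.3345
  t9: +2.6137
  t10: +2.8077
  t11: +4.7747
  t12: +9.5824
  t13: +5.3358
Σ = +64.1341 → |volume| = 64.13

Directed edges: 39 total; 3 unmatched, e.g. (2.6,3.11,-1.67)→(2.52,0.81,-3.57) → open.


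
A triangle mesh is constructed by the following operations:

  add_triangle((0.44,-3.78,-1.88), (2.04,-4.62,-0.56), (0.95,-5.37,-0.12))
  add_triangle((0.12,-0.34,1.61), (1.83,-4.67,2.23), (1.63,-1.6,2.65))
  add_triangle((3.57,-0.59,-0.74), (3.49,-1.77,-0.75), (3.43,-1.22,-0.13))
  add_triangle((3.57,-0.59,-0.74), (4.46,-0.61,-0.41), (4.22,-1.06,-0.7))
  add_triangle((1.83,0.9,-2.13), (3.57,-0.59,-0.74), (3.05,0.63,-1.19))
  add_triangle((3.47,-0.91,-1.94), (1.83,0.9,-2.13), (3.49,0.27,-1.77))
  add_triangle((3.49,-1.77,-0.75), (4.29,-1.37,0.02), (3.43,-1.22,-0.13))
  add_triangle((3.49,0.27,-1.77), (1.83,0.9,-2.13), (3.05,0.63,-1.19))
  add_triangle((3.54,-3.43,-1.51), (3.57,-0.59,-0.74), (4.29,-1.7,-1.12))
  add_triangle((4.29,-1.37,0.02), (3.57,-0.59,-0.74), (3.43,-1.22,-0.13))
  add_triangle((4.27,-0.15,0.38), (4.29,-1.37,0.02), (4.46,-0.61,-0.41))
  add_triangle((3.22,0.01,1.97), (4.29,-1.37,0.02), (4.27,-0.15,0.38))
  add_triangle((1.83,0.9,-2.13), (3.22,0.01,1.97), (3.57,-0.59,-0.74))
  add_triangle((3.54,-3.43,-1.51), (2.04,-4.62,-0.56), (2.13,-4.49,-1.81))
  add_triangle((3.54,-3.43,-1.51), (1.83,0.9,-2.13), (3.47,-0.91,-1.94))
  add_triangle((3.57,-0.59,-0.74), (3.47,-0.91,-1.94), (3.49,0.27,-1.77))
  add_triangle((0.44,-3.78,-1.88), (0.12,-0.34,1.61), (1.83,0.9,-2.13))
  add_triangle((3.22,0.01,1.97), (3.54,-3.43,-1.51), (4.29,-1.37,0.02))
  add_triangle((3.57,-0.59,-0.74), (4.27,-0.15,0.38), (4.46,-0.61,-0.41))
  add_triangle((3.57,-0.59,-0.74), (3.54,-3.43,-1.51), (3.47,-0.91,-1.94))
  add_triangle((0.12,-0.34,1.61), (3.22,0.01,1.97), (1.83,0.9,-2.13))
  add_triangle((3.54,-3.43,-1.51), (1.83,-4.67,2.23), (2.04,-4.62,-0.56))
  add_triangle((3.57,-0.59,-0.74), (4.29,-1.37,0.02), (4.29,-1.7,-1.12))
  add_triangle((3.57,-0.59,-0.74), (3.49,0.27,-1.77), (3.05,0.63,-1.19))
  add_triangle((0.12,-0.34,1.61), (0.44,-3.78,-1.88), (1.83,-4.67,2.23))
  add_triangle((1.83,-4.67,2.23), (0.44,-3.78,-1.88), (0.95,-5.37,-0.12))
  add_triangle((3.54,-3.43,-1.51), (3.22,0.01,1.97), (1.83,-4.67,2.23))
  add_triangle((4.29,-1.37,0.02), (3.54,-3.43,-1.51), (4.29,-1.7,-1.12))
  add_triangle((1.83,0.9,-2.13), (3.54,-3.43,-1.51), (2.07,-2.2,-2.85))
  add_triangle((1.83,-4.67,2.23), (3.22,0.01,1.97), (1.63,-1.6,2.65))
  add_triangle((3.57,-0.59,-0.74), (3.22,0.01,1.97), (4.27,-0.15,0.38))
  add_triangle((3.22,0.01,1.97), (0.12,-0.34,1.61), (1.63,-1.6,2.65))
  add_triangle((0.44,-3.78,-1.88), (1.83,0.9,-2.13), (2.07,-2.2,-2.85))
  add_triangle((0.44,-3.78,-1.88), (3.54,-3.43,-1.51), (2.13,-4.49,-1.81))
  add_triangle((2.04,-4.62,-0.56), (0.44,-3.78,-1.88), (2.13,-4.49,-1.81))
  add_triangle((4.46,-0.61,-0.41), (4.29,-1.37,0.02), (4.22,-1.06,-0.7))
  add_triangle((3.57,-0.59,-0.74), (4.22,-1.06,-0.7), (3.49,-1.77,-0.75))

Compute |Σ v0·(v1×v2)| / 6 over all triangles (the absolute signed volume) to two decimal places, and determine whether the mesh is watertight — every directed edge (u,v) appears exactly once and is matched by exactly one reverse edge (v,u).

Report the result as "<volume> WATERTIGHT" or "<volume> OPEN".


Per-triangle v0·(v1×v2)/6:
  t1: +2.0583
  t2: +1.1496
  t3: -0.4228
  t4: +0.1242
  t5: -0.7822
  t6: +0.9033
  t7: -0.0001
  t8: +0.4329
  t9: +0.0671
  t10: -0.1248
  t11: +0.5835
  t12: +1.4291
  t13: +2.4517
  t14: +1.8499
  t15: +1.2270
  t16: +0.8246
  t17: -2.2991
  t18: +2.0810
  t19: +0.0744
  t20: +1.9110
  t21: +0.1439
  t22: +4.1652
  t23: +0.6269
  t24: +0.4252
  t25: +1.2112
  t26: -1.1353
  t27: +11.2741
  t28: +1.5142
  t29: +3.2570
  t30: +3.1908
  t31: -0.4639
  t32: +1.0217
  t33: +0.8054
  t34: +0.6388
  t35: +1.3593
  t36: +0.3304
  t37: +0.1298
Σ = +42.0330 → |volume| = 42.03

Directed edges: 111 total; 9 unmatched, e.g. (2.04,-4.62,-0.56)→(0.95,-5.37,-0.12) → open.

42.03 OPEN
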